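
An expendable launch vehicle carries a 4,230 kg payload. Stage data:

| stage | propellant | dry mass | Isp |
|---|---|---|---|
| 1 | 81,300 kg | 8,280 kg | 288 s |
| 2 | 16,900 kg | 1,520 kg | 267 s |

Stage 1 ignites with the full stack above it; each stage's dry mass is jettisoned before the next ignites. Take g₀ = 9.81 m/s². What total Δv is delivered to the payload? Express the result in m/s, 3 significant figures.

Δv ≈ 7230 m/s

Ignition mass of stage 1 = 81,300+8,280 + 16,900+1,520 + 4,230 = 112,230 kg.
Stage 1: m₀ = 112,230 kg, m_f = 112,230 − 81,300 = 30,930 kg; Δv = 288×9.81×ln(3.629) = 2825.3×1.2888 ≈ 3641 m/s.
Stage 2: m₀ = 22,650 kg, m_f = 22,650 − 16,900 = 5,750 kg; Δv = 267×9.81×ln(3.939) = 2619.3×1.3710 ≈ 3591 m/s.
Total Δv = 3641 + 3591 = 7232 m/s.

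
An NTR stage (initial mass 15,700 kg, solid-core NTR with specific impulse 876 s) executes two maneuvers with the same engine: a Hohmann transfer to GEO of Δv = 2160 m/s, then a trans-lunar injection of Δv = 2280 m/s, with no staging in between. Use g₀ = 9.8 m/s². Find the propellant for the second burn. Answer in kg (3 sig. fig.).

v_e = Isp · g₀ = 876 × 9.8 = 8584.8 m/s.
After the first burn: m = 15700 × exp(−2160/8584.8) = 15700 × 0.77755 = 12,207.5 kg.
After the second burn: m = 12,207.5 × exp(−2280/8584.8) = 12,207.5 × 0.76676 = 9,360.22 kg.
Second-burn propellant = 12,207.5 − 9,360.22 = 2,847.28 kg.

propellant for the second burn ≈ 2850 kg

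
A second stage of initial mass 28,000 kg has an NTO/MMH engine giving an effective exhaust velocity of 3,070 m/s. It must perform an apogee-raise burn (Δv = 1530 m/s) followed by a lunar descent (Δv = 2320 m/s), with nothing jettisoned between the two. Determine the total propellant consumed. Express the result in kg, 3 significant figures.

After the first burn: m = 28000 × exp(−1530/3070.0) = 28000 × 0.60752 = 17,010.6 kg.
After the second burn: m = 17,010.6 × exp(−2320/3070.0) = 17,010.6 × 0.46968 = 7,989.54 kg.
Total propellant = m₀ − m_final = 28000 − 7,989.54 = 20,010.46 kg.

total propellant consumed ≈ 20000 kg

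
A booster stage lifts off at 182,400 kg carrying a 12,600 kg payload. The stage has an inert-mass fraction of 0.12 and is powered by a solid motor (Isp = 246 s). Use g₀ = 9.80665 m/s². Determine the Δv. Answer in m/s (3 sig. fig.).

Stage wet mass = m₀ − payload = 182,400 − 12,600 = 169,800 kg.
Stage dry mass = ε × stage wet mass = 0.12 × 169,800 = 20,376 kg.
Burnout mass m_f = stage dry + payload = 20,376 + 12,600 = 32,976 kg.
v_e = Isp · g₀ = 246 × 9.80665 = 2412.4 m/s.
Rocket equation: Δv = v_e · ln(182,400/32,976) = 2412.4 × ln(5.531) = 2412.4 × 1.7104 ≈ 4126 m/s.

Δv ≈ 4130 m/s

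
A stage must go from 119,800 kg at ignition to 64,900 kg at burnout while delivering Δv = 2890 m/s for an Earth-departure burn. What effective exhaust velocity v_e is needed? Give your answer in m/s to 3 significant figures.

ln(m₀/m_f) = ln(119800/64900) = ln(1.846) = 0.6130.
v_e = Δv / ln(m₀/m_f) = 2890 / 0.6130 = 4714.7 m/s.

v_e ≈ 4710 m/s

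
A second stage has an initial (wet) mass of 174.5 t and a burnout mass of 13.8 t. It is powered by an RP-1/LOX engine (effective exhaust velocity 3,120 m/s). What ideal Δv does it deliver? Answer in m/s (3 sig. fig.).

Δv ≈ 7920 m/s

Δv = v_e · ln(m₀/m_f) = 3120.0 × ln(12.64) = 3120.0 × 2.5373 ≈ 7916.2 m/s.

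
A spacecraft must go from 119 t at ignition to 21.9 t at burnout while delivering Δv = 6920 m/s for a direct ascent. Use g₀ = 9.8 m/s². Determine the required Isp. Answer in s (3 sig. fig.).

Isp ≈ 417 s

ln(m₀/m_f) = ln(119000/21900) = ln(5.434) = 1.6926.
By the Tsiolkovsky rocket equation, v_e = Δv / ln(m₀/m_f) = 6920 / 1.6926 = 4088.3 m/s.
Isp = v_e / g₀ = 4088.3 / 9.8 = 417.2 s.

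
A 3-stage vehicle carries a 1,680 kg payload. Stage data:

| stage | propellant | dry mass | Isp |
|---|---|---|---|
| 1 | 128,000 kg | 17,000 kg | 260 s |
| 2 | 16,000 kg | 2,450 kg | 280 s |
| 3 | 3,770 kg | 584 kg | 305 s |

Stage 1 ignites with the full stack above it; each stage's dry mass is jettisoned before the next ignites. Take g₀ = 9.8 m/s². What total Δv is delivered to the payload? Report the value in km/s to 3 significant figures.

Δv ≈ 9.42 km/s

Ignition mass of stage 1 = 128,000+17,000 + 16,000+2,450 + 3,770+584 + 1,680 = 169,484 kg.
Stage 1: m₀ = 169,484 kg, m_f = 169,484 − 128,000 = 41,484 kg; Δv = 260×9.8×ln(4.086) = 2548.0×1.4075 ≈ 3586 m/s.
Stage 2: m₀ = 24,484 kg, m_f = 24,484 − 16,000 = 8,484 kg; Δv = 280×9.8×ln(2.886) = 2744.0×1.0598 ≈ 2908 m/s.
Stage 3: m₀ = 6,034 kg, m_f = 6,034 − 3,770 = 2,264 kg; Δv = 305×9.8×ln(2.665) = 2989.0×0.9803 ≈ 2930 m/s.
Total Δv = 3586 + 2908 + 2930 = 9424 m/s.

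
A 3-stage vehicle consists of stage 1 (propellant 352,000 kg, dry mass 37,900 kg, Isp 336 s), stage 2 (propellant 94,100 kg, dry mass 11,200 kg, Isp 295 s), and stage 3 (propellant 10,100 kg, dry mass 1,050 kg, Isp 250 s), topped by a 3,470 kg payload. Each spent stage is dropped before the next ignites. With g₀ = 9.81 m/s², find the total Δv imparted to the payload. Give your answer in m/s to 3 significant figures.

Ignition mass of stage 1 = 352,000+37,900 + 94,100+11,200 + 10,100+1,050 + 3,470 = 509,820 kg.
Stage 1: m₀ = 509,820 kg, m_f = 509,820 − 352,000 = 157,820 kg; Δv = 336×9.81×ln(3.23) = 3296.2×1.1726 ≈ 3865 m/s.
Stage 2: m₀ = 119,920 kg, m_f = 119,920 − 94,100 = 25,820 kg; Δv = 295×9.81×ln(4.644) = 2894.0×1.5357 ≈ 4444 m/s.
Stage 3: m₀ = 14,620 kg, m_f = 14,620 − 10,100 = 4,520 kg; Δv = 250×9.81×ln(3.235) = 2452.5×1.1739 ≈ 2879 m/s.
Total Δv = 3865 + 4444 + 2879 = 11188 m/s.

Δv ≈ 11200 m/s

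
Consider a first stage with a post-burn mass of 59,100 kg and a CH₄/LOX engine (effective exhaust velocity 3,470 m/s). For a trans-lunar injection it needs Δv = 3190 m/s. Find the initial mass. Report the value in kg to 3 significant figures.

initial mass ≈ 148000 kg

m₀/m_f = exp(Δv / v_e) = exp(3190 / 3470.0) = exp(0.9193) = 2.5076.
m₀ = m_f × 2.5076 = 59,100 × 2.5076 = 148,199 kg.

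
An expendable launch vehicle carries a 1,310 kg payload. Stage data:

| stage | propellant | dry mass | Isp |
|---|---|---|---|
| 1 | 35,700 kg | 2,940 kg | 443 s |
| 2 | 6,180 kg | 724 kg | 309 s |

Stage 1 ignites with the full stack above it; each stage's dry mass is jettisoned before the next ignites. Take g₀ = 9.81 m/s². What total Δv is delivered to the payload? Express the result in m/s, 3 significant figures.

Ignition mass of stage 1 = 35,700+2,940 + 6,180+724 + 1,310 = 46,854 kg.
Stage 1: m₀ = 46,854 kg, m_f = 46,854 − 35,700 = 11,154 kg; Δv = 443×9.81×ln(4.201) = 4345.8×1.4352 ≈ 6237 m/s.
Stage 2: m₀ = 8,214 kg, m_f = 8,214 − 6,180 = 2,034 kg; Δv = 309×9.81×ln(4.038) = 3031.3×1.3958 ≈ 4231 m/s.
Total Δv = 6237 + 4231 = 10468 m/s.

Δv ≈ 10500 m/s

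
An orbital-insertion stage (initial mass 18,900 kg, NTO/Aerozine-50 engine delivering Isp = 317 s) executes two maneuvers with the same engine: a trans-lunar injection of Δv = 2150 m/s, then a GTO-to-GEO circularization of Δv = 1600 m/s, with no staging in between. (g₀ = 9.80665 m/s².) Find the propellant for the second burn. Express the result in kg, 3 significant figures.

propellant for the second burn ≈ 3810 kg

v_e = Isp · g₀ = 317 × 9.80665 = 3108.7 m/s.
After the first burn: m = 18900 × exp(−2150/3108.7) = 18900 × 0.50077 = 9,464.55 kg.
After the second burn: m = 9,464.55 × exp(−1600/3108.7) = 9,464.55 × 0.59769 = 5,656.87 kg.
Second-burn propellant = 9,464.55 − 5,656.87 = 3,807.68 kg.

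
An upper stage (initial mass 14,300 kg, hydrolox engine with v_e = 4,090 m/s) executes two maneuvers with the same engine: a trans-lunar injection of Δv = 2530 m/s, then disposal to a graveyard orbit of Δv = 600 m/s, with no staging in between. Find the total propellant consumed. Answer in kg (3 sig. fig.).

total propellant consumed ≈ 7650 kg

After the first burn: m = 14300 × exp(−2530/4090.0) = 14300 × 0.53871 = 7,703.55 kg.
After the second burn: m = 7,703.55 × exp(−600/4090.0) = 7,703.55 × 0.86355 = 6,652.4 kg.
Total propellant = m₀ − m_final = 14300 − 6,652.4 = 7,647.6 kg.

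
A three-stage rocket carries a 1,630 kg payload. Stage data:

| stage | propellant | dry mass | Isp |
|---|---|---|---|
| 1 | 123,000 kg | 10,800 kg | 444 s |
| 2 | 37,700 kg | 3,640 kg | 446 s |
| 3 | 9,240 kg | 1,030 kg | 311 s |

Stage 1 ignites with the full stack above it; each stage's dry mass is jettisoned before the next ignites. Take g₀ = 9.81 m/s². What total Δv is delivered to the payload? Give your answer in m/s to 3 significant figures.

Ignition mass of stage 1 = 123,000+10,800 + 37,700+3,640 + 9,240+1,030 + 1,630 = 187,040 kg.
Stage 1: m₀ = 187,040 kg, m_f = 187,040 − 123,000 = 64,040 kg; Δv = 444×9.81×ln(2.921) = 4355.6×1.0718 ≈ 4668 m/s.
Stage 2: m₀ = 53,240 kg, m_f = 53,240 − 37,700 = 15,540 kg; Δv = 446×9.81×ln(3.426) = 4375.3×1.2314 ≈ 5388 m/s.
Stage 3: m₀ = 11,900 kg, m_f = 11,900 − 9,240 = 2,660 kg; Δv = 311×9.81×ln(4.474) = 3050.9×1.4982 ≈ 4571 m/s.
Total Δv = 4668 + 5388 + 4571 = 14627 m/s.

Δv ≈ 14600 m/s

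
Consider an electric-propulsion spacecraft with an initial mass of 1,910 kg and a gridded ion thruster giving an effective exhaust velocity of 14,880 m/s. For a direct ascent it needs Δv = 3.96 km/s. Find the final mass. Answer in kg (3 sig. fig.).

final mass ≈ 1460 kg

Rocket equation: m₀/m_f = exp(Δv / v_e) = exp(3960 / 14880.0) = exp(0.2661) = 1.3049.
m_f = m₀ / 1.3049 = 1,910 / 1.3049 = 1,463.71 kg.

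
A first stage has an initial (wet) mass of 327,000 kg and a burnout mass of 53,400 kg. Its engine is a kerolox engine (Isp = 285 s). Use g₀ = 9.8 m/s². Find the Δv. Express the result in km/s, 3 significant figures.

v_e = Isp · g₀ = 285 × 9.8 = 2793.0 m/s.
From the ideal rocket equation, Δv = v_e · ln(m₀/m_f) = 2793.0 × ln(6.124) = 2793.0 × 1.8121 ≈ 5061.3 m/s.

Δv ≈ 5.06 km/s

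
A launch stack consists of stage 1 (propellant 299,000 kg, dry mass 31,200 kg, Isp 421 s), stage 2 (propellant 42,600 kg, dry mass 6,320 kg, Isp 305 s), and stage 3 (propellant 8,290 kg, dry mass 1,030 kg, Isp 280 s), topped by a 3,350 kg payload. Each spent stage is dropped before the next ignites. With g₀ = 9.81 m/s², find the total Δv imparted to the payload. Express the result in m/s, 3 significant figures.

Ignition mass of stage 1 = 299,000+31,200 + 42,600+6,320 + 8,290+1,030 + 3,350 = 391,790 kg.
Stage 1: m₀ = 391,790 kg, m_f = 391,790 − 299,000 = 92,790 kg; Δv = 421×9.81×ln(4.222) = 4130.0×1.4404 ≈ 5949 m/s.
Stage 2: m₀ = 61,590 kg, m_f = 61,590 − 42,600 = 18,990 kg; Δv = 305×9.81×ln(3.243) = 2992.1×1.1766 ≈ 3520 m/s.
Stage 3: m₀ = 12,670 kg, m_f = 12,670 − 8,290 = 4,380 kg; Δv = 280×9.81×ln(2.893) = 2746.8×1.0622 ≈ 2918 m/s.
Total Δv = 5949 + 3520 + 2918 = 12387 m/s.

Δv ≈ 12400 m/s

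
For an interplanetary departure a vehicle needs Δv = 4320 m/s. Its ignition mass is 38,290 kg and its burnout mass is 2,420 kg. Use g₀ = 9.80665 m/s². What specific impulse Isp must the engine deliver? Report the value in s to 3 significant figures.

Isp ≈ 160 s

ln(m₀/m_f) = ln(38290/2420) = ln(15.82) = 2.7614.
v_e = Δv / ln(m₀/m_f) = 4320 / 2.7614 = 1564.4 m/s.
Isp = v_e / g₀ = 1564.4 / 9.80665 = 159.5 s.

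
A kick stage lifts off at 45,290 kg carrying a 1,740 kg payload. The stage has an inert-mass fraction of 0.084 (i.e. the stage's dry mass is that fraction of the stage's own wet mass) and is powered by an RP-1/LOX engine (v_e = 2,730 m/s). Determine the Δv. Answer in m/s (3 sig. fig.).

Δv ≈ 5810 m/s

Stage wet mass = m₀ − payload = 45,290 − 1,740 = 43,550 kg.
Stage dry mass = ε × stage wet mass = 0.084 × 43,550 = 3,658.2 kg.
Burnout mass m_f = stage dry + payload = 3,658.2 + 1,740 = 5,398.2 kg.
Δv = v_e · ln(45,290/5,398.2) = 2730.0 × ln(8.39) = 2730.0 × 2.1270 ≈ 5807 m/s.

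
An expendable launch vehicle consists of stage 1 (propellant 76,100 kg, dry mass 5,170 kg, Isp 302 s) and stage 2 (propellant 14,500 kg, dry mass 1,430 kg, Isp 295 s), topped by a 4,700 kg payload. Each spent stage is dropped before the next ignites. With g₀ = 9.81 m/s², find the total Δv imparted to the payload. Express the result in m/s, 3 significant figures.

Δv ≈ 7580 m/s

Ignition mass of stage 1 = 76,100+5,170 + 14,500+1,430 + 4,700 = 101,900 kg.
Stage 1: m₀ = 101,900 kg, m_f = 101,900 − 76,100 = 25,800 kg; Δv = 302×9.81×ln(3.95) = 2962.6×1.3736 ≈ 4070 m/s.
Stage 2: m₀ = 20,630 kg, m_f = 20,630 − 14,500 = 6,130 kg; Δv = 295×9.81×ln(3.365) = 2894.0×1.2136 ≈ 3512 m/s.
Total Δv = 4070 + 3512 = 7582 m/s.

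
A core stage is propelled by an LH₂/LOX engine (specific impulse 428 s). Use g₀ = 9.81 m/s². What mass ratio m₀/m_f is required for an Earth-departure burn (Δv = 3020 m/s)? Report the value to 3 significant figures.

mass ratio ≈ 2.05

v_e = Isp · g₀ = 428 × 9.81 = 4198.7 m/s.
m₀/m_f = exp(Δv / v_e) = exp(3020 / 4198.7) = exp(0.7193) = 2.0529.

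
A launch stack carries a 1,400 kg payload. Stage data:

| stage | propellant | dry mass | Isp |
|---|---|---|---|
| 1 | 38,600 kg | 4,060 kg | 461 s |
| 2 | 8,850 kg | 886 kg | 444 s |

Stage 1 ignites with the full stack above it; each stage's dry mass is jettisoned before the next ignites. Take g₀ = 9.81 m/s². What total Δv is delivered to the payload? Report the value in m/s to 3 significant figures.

Ignition mass of stage 1 = 38,600+4,060 + 8,850+886 + 1,400 = 53,796 kg.
Stage 1: m₀ = 53,796 kg, m_f = 53,796 − 38,600 = 15,196 kg; Δv = 461×9.81×ln(3.54) = 4522.4×1.2642 ≈ 5717 m/s.
Stage 2: m₀ = 11,136 kg, m_f = 11,136 − 8,850 = 2,286 kg; Δv = 444×9.81×ln(4.871) = 4355.6×1.5834 ≈ 6897 m/s.
Total Δv = 5717 + 6897 = 12614 m/s.

Δv ≈ 12600 m/s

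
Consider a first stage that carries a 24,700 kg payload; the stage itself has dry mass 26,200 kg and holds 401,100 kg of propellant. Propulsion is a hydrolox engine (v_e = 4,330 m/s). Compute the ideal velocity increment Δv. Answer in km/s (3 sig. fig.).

m₀ = payload + dry + propellant = 24,700 + 26,200 + 401,100 = 452,000 kg.
m_f = payload + dry = 24,700 + 26,200 = 50,900 kg.
Rocket equation: Δv = v_e · ln(m₀/m_f) = 4330.0 × ln(8.88) = 4330.0 × 2.1838 ≈ 9455.9 m/s.

Δv ≈ 9.46 km/s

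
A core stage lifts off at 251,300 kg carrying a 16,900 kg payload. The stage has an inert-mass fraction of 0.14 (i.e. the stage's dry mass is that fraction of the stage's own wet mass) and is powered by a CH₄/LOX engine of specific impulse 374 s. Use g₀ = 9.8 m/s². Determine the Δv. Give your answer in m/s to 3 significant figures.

Δv ≈ 5940 m/s

Stage wet mass = m₀ − payload = 251,300 − 16,900 = 234,400 kg.
Stage dry mass = ε × stage wet mass = 0.14 × 234,400 = 32,816 kg.
Burnout mass m_f = stage dry + payload = 32,816 + 16,900 = 49,716 kg.
v_e = Isp · g₀ = 374 × 9.8 = 3665.2 m/s.
From the ideal rocket equation, Δv = v_e · ln(251,300/49,716) = 3665.2 × ln(5.055) = 3665.2 × 1.6203 ≈ 5939 m/s.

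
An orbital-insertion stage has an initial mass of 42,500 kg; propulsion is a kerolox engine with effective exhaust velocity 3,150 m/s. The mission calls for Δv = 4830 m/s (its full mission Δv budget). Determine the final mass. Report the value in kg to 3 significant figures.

final mass ≈ 9170 kg

m₀/m_f = exp(Δv / v_e) = exp(4830 / 3150.0) = exp(1.5333) = 4.6336.
m_f = m₀ / 4.6336 = 42,500 / 4.6336 = 9,172.13 kg.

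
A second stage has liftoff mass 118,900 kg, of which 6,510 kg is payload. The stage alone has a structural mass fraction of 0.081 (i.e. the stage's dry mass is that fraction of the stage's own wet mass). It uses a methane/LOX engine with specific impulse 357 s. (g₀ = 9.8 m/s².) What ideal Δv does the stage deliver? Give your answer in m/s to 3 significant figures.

Stage wet mass = m₀ − payload = 118,900 − 6,510 = 112,390 kg.
Stage dry mass = ε × stage wet mass = 0.081 × 112,390 = 9,103.59 kg.
Burnout mass m_f = stage dry + payload = 9,103.59 + 6,510 = 15,613.59 kg.
v_e = Isp · g₀ = 357 × 9.8 = 3498.6 m/s.
Δv = v_e · ln(118,900/15,613.59) = 3498.6 × ln(7.615) = 3498.6 × 2.0301 ≈ 7103 m/s.

Δv ≈ 7100 m/s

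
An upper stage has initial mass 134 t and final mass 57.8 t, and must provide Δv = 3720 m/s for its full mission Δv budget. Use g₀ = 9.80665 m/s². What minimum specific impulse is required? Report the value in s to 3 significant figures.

Isp ≈ 451 s

ln(m₀/m_f) = ln(134000/57800) = ln(2.318) = 0.8409.
Using Δv = v_e ln(m₀/m_f): v_e = Δv / ln(m₀/m_f) = 3720 / 0.8409 = 4424.1 m/s.
Isp = v_e / g₀ = 4424.1 / 9.80665 = 451.1 s.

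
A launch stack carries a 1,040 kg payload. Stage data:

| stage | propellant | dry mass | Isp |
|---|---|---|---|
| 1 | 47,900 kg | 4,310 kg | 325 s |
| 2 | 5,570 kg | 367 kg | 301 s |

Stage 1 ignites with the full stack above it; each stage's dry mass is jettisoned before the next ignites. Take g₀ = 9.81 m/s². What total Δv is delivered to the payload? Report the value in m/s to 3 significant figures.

Ignition mass of stage 1 = 47,900+4,310 + 5,570+367 + 1,040 = 59,187 kg.
Stage 1: m₀ = 59,187 kg, m_f = 59,187 − 47,900 = 11,287 kg; Δv = 325×9.81×ln(5.244) = 3188.2×1.6571 ≈ 5283 m/s.
Stage 2: m₀ = 6,977 kg, m_f = 6,977 − 5,570 = 1,407 kg; Δv = 301×9.81×ln(4.959) = 2952.8×1.6012 ≈ 4728 m/s.
Total Δv = 5283 + 4728 = 10011 m/s.

Δv ≈ 10000 m/s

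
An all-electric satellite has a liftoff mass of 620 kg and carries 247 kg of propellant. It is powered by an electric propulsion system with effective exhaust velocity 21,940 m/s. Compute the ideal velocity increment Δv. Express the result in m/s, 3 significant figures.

Δv ≈ 11100 m/s

m_f = m₀ − m_prop = 620 − 247 = 373 kg.
By the Tsiolkovsky rocket equation, Δv = v_e · ln(m₀/m_f) = 21940.0 × ln(1.662) = 21940.0 × 0.5081 ≈ 11148.6 m/s.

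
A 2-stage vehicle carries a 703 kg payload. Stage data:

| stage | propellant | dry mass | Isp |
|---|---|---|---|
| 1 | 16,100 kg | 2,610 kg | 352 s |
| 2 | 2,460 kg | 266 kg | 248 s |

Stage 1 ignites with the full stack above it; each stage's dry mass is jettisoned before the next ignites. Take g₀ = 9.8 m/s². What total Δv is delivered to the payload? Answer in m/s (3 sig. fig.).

Δv ≈ 7550 m/s

Ignition mass of stage 1 = 16,100+2,610 + 2,460+266 + 703 = 22,139 kg.
Stage 1: m₀ = 22,139 kg, m_f = 22,139 − 16,100 = 6,039 kg; Δv = 352×9.8×ln(3.666) = 3449.6×1.2991 ≈ 4481 m/s.
Stage 2: m₀ = 3,429 kg, m_f = 3,429 − 2,460 = 969 kg; Δv = 248×9.8×ln(3.539) = 2430.4×1.2638 ≈ 3071 m/s.
Total Δv = 4481 + 3071 = 7552 m/s.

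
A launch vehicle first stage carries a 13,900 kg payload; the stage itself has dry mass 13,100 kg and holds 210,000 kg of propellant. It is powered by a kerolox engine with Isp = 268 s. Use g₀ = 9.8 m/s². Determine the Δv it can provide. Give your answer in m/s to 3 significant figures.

Δv ≈ 5710 m/s

v_e = Isp · g₀ = 268 × 9.8 = 2626.4 m/s.
m₀ = payload + dry + propellant = 13,900 + 13,100 + 210,000 = 237,000 kg.
m_f = payload + dry = 13,900 + 13,100 = 27,000 kg.
By the Tsiolkovsky rocket equation, Δv = v_e · ln(m₀/m_f) = 2626.4 × ln(8.778) = 2626.4 × 2.1722 ≈ 5705.1 m/s.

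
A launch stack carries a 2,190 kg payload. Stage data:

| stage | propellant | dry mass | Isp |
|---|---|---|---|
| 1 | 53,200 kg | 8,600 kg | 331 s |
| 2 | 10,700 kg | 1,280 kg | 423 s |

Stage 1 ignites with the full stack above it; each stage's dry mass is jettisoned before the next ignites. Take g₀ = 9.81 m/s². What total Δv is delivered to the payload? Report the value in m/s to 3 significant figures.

Δv ≈ 9750 m/s

Ignition mass of stage 1 = 53,200+8,600 + 10,700+1,280 + 2,190 = 75,970 kg.
Stage 1: m₀ = 75,970 kg, m_f = 75,970 − 53,200 = 22,770 kg; Δv = 331×9.81×ln(3.336) = 3247.1×1.2049 ≈ 3912 m/s.
Stage 2: m₀ = 14,170 kg, m_f = 14,170 − 10,700 = 3,470 kg; Δv = 423×9.81×ln(4.084) = 4149.6×1.4070 ≈ 5838 m/s.
Total Δv = 3912 + 5838 = 9750 m/s.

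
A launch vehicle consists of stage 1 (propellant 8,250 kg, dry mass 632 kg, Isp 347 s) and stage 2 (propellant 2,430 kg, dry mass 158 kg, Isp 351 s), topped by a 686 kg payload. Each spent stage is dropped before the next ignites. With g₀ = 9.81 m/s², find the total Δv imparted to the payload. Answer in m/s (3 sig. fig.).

Δv ≈ 8530 m/s

Ignition mass of stage 1 = 8,250+632 + 2,430+158 + 686 = 12,156 kg.
Stage 1: m₀ = 12,156 kg, m_f = 12,156 − 8,250 = 3,906 kg; Δv = 347×9.81×ln(3.112) = 3404.1×1.1353 ≈ 3865 m/s.
Stage 2: m₀ = 3,274 kg, m_f = 3,274 − 2,430 = 844 kg; Δv = 351×9.81×ln(3.879) = 3443.3×1.3556 ≈ 4668 m/s.
Total Δv = 3865 + 4668 = 8533 m/s.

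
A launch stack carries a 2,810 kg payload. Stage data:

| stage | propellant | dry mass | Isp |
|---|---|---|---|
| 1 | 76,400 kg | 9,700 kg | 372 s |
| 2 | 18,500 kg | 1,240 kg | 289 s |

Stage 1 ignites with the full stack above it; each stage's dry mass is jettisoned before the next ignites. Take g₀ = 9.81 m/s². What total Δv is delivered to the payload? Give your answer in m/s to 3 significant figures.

Δv ≈ 9300 m/s

Ignition mass of stage 1 = 76,400+9,700 + 18,500+1,240 + 2,810 = 108,650 kg.
Stage 1: m₀ = 108,650 kg, m_f = 108,650 − 76,400 = 32,250 kg; Δv = 372×9.81×ln(3.369) = 3649.3×1.2146 ≈ 4433 m/s.
Stage 2: m₀ = 22,550 kg, m_f = 22,550 − 18,500 = 4,050 kg; Δv = 289×9.81×ln(5.568) = 2835.1×1.7170 ≈ 4868 m/s.
Total Δv = 4433 + 4868 = 9301 m/s.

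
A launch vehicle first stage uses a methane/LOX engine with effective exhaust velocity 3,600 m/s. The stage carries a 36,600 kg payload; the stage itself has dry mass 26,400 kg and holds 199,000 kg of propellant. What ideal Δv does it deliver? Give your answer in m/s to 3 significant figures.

Δv ≈ 5130 m/s

m₀ = payload + dry + propellant = 36,600 + 26,400 + 199,000 = 262,000 kg.
m_f = payload + dry = 36,600 + 26,400 = 63,000 kg.
Δv = v_e · ln(m₀/m_f) = 3600.0 × ln(4.159) = 3600.0 × 1.4252 ≈ 5130.8 m/s.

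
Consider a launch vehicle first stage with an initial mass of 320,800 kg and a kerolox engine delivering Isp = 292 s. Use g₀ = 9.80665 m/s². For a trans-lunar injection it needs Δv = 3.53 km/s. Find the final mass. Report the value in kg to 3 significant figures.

v_e = Isp · g₀ = 292 × 9.80665 = 2863.5 m/s.
From the ideal rocket equation, m₀/m_f = exp(Δv / v_e) = exp(3530 / 2863.5) = exp(1.2327) = 3.4306.
m_f = m₀ / 3.4306 = 320,800 / 3.4306 = 93,511.3 kg.

final mass ≈ 93500 kg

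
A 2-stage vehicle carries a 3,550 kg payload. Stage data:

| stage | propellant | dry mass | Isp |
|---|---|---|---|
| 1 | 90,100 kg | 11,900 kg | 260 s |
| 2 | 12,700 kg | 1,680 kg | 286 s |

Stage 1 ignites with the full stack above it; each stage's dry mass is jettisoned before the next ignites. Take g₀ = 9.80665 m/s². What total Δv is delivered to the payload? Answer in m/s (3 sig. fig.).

Ignition mass of stage 1 = 90,100+11,900 + 12,700+1,680 + 3,550 = 119,930 kg.
Stage 1: m₀ = 119,930 kg, m_f = 119,930 − 90,100 = 29,830 kg; Δv = 260×9.80665×ln(4.02) = 2549.7×1.3914 ≈ 3548 m/s.
Stage 2: m₀ = 17,930 kg, m_f = 17,930 − 12,700 = 5,230 kg; Δv = 286×9.80665×ln(3.428) = 2804.7×1.2321 ≈ 3456 m/s.
Total Δv = 3548 + 3456 = 7004 m/s.

Δv ≈ 7000 m/s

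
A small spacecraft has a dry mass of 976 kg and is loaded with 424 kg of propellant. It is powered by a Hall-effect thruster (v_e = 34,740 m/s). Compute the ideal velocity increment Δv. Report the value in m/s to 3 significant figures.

Δv ≈ 12500 m/s

m₀ = m_dry + m_prop = 976 + 424 = 1,400 kg.
Using Δv = v_e ln(m₀/m_f): Δv = v_e · ln(m₀/m_f) = 34740.0 × ln(1.434) = 34740.0 × 0.3608 ≈ 12533.0 m/s.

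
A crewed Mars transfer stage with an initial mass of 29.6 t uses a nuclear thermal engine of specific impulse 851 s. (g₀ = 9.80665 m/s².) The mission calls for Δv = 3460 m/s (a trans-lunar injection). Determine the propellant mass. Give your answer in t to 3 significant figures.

v_e = Isp · g₀ = 851 × 9.80665 = 8345.5 m/s.
Rocket equation: m₀/m_f = exp(Δv / v_e) = exp(3460 / 8345.5) = exp(0.4146) = 1.5138.
m_f = 29.6 / 1.5138 = 19.5534 t, so propellant = m₀ − m_f = 29.6 − 19.5534 = 10.0466 t.

propellant mass ≈ 10.0 t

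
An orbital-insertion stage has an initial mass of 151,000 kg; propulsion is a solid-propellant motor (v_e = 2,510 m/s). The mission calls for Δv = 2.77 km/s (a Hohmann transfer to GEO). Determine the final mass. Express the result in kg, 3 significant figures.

final mass ≈ 50100 kg

m₀/m_f = exp(Δv / v_e) = exp(2770 / 2510.0) = exp(1.1036) = 3.0150.
m_f = m₀ / 3.0150 = 151,000 / 3.0150 = 50,082.9 kg.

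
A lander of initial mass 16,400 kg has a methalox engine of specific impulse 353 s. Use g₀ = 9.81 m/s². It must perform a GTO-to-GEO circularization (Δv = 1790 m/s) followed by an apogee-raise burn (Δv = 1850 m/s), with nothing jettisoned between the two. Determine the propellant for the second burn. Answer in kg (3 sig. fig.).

propellant for the second burn ≈ 4050 kg

v_e = Isp · g₀ = 353 × 9.81 = 3462.9 m/s.
After the first burn: m = 16400 × exp(−1790/3462.9) = 16400 × 0.59636 = 9,780.3 kg.
After the second burn: m = 9,780.3 × exp(−1850/3462.9) = 9,780.3 × 0.58612 = 5,732.43 kg.
Second-burn propellant = 9,780.3 − 5,732.43 = 4,047.87 kg.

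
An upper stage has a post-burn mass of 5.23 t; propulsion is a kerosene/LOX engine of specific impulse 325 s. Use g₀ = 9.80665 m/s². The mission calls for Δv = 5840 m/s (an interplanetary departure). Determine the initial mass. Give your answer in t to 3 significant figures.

v_e = Isp · g₀ = 325 × 9.80665 = 3187.2 m/s.
m₀/m_f = exp(Δv / v_e) = exp(5840 / 3187.2) = exp(1.8324) = 6.2486.
m₀ = m_f × 6.2486 = 5.23 × 6.2486 = 32.6802 t.

initial mass ≈ 32.7 t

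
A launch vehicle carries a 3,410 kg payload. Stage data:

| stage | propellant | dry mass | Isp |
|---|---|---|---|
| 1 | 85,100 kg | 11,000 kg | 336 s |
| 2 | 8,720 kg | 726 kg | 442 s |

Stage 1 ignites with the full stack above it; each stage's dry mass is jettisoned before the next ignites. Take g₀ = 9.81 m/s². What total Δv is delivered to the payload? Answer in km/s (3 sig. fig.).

Ignition mass of stage 1 = 85,100+11,000 + 8,720+726 + 3,410 = 108,956 kg.
Stage 1: m₀ = 108,956 kg, m_f = 108,956 − 85,100 = 23,856 kg; Δv = 336×9.81×ln(4.567) = 3296.2×1.5189 ≈ 5007 m/s.
Stage 2: m₀ = 12,856 kg, m_f = 12,856 − 8,720 = 4,136 kg; Δv = 442×9.81×ln(3.108) = 4336.0×1.1341 ≈ 4917 m/s.
Total Δv = 5007 + 4917 = 9924 m/s.

Δv ≈ 9.92 km/s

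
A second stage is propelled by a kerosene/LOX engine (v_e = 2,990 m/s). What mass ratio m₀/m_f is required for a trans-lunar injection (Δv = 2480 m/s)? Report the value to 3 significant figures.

From the ideal rocket equation, m₀/m_f = exp(Δv / v_e) = exp(2480 / 2990.0) = exp(0.8294) = 2.2920.

mass ratio ≈ 2.29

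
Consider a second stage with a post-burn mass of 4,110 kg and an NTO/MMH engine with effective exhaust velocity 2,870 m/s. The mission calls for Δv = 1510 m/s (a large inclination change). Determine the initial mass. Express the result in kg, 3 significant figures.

initial mass ≈ 6960 kg

By the Tsiolkovsky rocket equation, m₀/m_f = exp(Δv / v_e) = exp(1510 / 2870.0) = exp(0.5261) = 1.6924.
m₀ = m_f × 1.6924 = 4,110 × 1.6924 = 6,955.76 kg.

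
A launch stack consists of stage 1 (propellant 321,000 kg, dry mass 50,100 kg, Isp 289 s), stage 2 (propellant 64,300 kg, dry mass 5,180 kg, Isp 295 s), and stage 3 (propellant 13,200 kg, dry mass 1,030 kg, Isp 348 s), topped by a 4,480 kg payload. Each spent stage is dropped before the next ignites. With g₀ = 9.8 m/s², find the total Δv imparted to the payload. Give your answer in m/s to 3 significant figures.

Δv ≈ 11300 m/s

Ignition mass of stage 1 = 321,000+50,100 + 64,300+5,180 + 13,200+1,030 + 4,480 = 459,290 kg.
Stage 1: m₀ = 459,290 kg, m_f = 459,290 − 321,000 = 138,290 kg; Δv = 289×9.8×ln(3.321) = 2832.2×1.2003 ≈ 3400 m/s.
Stage 2: m₀ = 88,190 kg, m_f = 88,190 − 64,300 = 23,890 kg; Δv = 295×9.8×ln(3.692) = 2891.0×1.3060 ≈ 3776 m/s.
Stage 3: m₀ = 18,710 kg, m_f = 18,710 − 13,200 = 5,510 kg; Δv = 348×9.8×ln(3.396) = 3410.4×1.2225 ≈ 4169 m/s.
Total Δv = 3400 + 3776 + 4169 = 11345 m/s.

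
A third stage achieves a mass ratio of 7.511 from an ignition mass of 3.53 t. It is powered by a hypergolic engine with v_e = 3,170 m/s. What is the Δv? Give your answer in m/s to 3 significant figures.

Δv ≈ 6390 m/s

By the Tsiolkovsky rocket equation, Δv = v_e · ln(7.511) = 3170.0 × 2.0164 ≈ 6391.9 m/s.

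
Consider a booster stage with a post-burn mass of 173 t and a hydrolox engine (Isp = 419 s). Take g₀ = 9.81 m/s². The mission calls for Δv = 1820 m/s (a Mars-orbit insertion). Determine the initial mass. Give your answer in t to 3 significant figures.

initial mass ≈ 269 t

v_e = Isp · g₀ = 419 × 9.81 = 4110.4 m/s.
By the Tsiolkovsky rocket equation, m₀/m_f = exp(Δv / v_e) = exp(1820 / 4110.4) = exp(0.4428) = 1.5570.
m₀ = m_f × 1.5570 = 173 × 1.5570 = 269.361 t.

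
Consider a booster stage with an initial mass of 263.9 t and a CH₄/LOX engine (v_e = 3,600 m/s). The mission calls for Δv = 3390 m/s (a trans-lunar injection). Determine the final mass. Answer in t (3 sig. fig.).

From the ideal rocket equation, m₀/m_f = exp(Δv / v_e) = exp(3390 / 3600.0) = exp(0.9417) = 2.5643.
m_f = m₀ / 2.5643 = 263.9 / 2.5643 = 102.913 t.

final mass ≈ 103 t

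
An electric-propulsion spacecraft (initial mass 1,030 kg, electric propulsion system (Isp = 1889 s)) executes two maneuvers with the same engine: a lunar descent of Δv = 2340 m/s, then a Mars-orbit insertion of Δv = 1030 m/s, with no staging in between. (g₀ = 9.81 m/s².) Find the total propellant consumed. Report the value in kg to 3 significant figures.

v_e = Isp · g₀ = 1889 × 9.81 = 18531.1 m/s.
After the first burn: m = 1030 × exp(−2340/18531.1) = 1030 × 0.88137 = 907.811 kg.
After the second burn: m = 907.811 × exp(−1030/18531.1) = 907.811 × 0.94593 = 858.726 kg.
Total propellant = m₀ − m_final = 1030 − 858.726 = 171.274 kg.

total propellant consumed ≈ 171 kg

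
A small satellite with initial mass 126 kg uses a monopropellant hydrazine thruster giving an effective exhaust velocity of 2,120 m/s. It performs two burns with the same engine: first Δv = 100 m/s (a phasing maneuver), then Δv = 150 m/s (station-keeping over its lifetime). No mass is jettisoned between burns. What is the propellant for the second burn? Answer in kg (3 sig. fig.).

After the first burn: m = 126 × exp(−100/2120.0) = 126 × 0.95393 = 120.195 kg.
After the second burn: m = 120.195 × exp(−150/2120.0) = 120.195 × 0.93169 = 111.984 kg.
Second-burn propellant = 120.195 − 111.984 = 8.211 kg.

propellant for the second burn ≈ 8.21 kg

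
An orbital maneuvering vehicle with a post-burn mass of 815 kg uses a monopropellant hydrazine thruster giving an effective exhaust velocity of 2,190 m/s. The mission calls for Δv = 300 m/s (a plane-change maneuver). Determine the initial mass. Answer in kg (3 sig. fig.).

Using Δv = v_e ln(m₀/m_f): m₀/m_f = exp(Δv / v_e) = exp(300 / 2190.0) = exp(0.1370) = 1.1468.
m₀ = m_f × 1.1468 = 815 × 1.1468 = 934.642 kg.

initial mass ≈ 935 kg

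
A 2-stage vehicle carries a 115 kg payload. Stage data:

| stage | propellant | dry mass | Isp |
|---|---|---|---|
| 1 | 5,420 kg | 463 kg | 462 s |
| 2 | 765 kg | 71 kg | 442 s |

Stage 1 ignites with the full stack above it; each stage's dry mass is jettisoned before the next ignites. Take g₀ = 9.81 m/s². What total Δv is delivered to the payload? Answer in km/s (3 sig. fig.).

Ignition mass of stage 1 = 5,420+463 + 765+71 + 115 = 6,834 kg.
Stage 1: m₀ = 6,834 kg, m_f = 6,834 − 5,420 = 1,414 kg; Δv = 462×9.81×ln(4.833) = 4532.2×1.5755 ≈ 7140 m/s.
Stage 2: m₀ = 951 kg, m_f = 951 − 765 = 186 kg; Δv = 442×9.81×ln(5.113) = 4336.0×1.6318 ≈ 7075 m/s.
Total Δv = 7140 + 7075 = 14215 m/s.

Δv ≈ 14.2 km/s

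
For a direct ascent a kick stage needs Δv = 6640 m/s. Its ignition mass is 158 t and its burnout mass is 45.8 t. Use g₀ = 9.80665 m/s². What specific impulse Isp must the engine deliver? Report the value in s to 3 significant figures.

Isp ≈ 547 s

ln(m₀/m_f) = ln(158000/45800) = ln(3.45) = 1.2383.
From the ideal rocket equation, v_e = Δv / ln(m₀/m_f) = 6640 / 1.2383 = 5362.1 m/s.
Isp = v_e / g₀ = 5362.1 / 9.80665 = 546.8 s.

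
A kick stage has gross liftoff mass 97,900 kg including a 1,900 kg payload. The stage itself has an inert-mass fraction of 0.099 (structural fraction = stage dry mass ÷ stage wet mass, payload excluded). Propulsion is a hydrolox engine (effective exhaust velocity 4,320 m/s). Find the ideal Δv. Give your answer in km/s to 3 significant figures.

Stage wet mass = m₀ − payload = 97,900 − 1,900 = 96,000 kg.
Stage dry mass = ε × stage wet mass = 0.099 × 96,000 = 9,504 kg.
Burnout mass m_f = stage dry + payload = 9,504 + 1,900 = 11,404 kg.
Δv = v_e · ln(97,900/11,404) = 4320.0 × ln(8.585) = 4320.0 × 2.1500 ≈ 9288 m/s.

Δv ≈ 9.29 km/s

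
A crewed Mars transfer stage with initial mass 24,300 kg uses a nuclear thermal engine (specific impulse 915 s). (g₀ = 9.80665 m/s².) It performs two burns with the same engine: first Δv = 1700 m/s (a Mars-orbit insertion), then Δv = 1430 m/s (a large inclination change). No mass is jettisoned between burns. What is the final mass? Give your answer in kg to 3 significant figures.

v_e = Isp · g₀ = 915 × 9.80665 = 8973.1 m/s.
After the first burn: m = 24300 × exp(−1700/8973.1) = 24300 × 0.82741 = 20,106.1 kg.
After the second burn: m = 20,106.1 × exp(−1430/8973.1) = 20,106.1 × 0.85268 = 17,144.1 kg.

final mass ≈ 17100 kg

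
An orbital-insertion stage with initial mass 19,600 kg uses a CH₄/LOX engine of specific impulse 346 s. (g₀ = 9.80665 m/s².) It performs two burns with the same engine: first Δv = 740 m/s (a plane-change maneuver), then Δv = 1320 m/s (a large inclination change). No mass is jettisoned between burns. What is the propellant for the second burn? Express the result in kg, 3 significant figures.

propellant for the second burn ≈ 5080 kg

v_e = Isp · g₀ = 346 × 9.80665 = 3393.1 m/s.
After the first burn: m = 19600 × exp(−740/3393.1) = 19600 × 0.80405 = 15,759.4 kg.
After the second burn: m = 15,759.4 × exp(−1320/3393.1) = 15,759.4 × 0.67772 = 10,680.5 kg.
Second-burn propellant = 15,759.4 − 10,680.5 = 5,078.9 kg.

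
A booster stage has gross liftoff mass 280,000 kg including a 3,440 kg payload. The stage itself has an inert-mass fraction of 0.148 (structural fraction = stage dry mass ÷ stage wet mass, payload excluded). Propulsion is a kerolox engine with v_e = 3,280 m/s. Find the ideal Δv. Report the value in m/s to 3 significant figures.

Δv ≈ 6040 m/s

Stage wet mass = m₀ − payload = 280,000 − 3,440 = 276,560 kg.
Stage dry mass = ε × stage wet mass = 0.148 × 276,560 = 40,930.9 kg.
Burnout mass m_f = stage dry + payload = 40,930.9 + 3,440 = 44,370.9 kg.
Rocket equation: Δv = v_e · ln(280,000/44,370.9) = 3280.0 × ln(6.31) = 3280.0 × 1.8422 ≈ 6042 m/s.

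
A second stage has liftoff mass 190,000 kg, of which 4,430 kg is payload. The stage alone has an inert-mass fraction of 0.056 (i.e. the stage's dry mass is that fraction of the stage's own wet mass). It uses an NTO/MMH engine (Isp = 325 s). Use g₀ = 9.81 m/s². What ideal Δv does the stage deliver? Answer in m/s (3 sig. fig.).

Stage wet mass = m₀ − payload = 190,000 − 4,430 = 185,570 kg.
Stage dry mass = ε × stage wet mass = 0.056 × 185,570 = 10,391.9 kg.
Burnout mass m_f = stage dry + payload = 10,391.9 + 4,430 = 14,821.9 kg.
v_e = Isp · g₀ = 325 × 9.81 = 3188.2 m/s.
Using Δv = v_e ln(m₀/m_f): Δv = v_e · ln(190,000/14,821.9) = 3188.2 × ln(12.82) = 3188.2 × 2.5509 ≈ 8133 m/s.

Δv ≈ 8130 m/s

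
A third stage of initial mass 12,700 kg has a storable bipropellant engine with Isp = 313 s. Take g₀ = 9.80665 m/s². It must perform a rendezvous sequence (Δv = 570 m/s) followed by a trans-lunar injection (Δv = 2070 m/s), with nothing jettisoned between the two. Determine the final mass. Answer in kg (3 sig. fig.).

final mass ≈ 5370 kg

v_e = Isp · g₀ = 313 × 9.80665 = 3069.5 m/s.
After the first burn: m = 12700 × exp(−570/3069.5) = 12700 × 0.83052 = 10,547.6 kg.
After the second burn: m = 10,547.6 × exp(−2070/3069.5) = 10,547.6 × 0.50947 = 5,373.69 kg.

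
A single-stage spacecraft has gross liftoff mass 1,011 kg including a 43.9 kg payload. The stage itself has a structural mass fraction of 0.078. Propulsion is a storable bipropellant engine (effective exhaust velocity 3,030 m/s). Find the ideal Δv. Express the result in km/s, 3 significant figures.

Δv ≈ 6.47 km/s

Stage wet mass = m₀ − payload = 1,011 − 43.9 = 967.1 kg.
Stage dry mass = ε × stage wet mass = 0.078 × 967.1 = 75.4338 kg.
Burnout mass m_f = stage dry + payload = 75.4338 + 43.9 = 119.3338 kg.
From the ideal rocket equation, Δv = v_e · ln(1,011/119.3338) = 3030.0 × ln(8.472) = 3030.0 × 2.1368 ≈ 6474 m/s.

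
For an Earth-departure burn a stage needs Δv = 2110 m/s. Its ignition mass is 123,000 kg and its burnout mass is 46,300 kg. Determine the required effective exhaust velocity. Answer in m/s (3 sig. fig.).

v_e ≈ 2160 m/s

ln(m₀/m_f) = ln(123000/46300) = ln(2.657) = 0.9770.
v_e = Δv / ln(m₀/m_f) = 2110 / 0.9770 = 2159.6 m/s.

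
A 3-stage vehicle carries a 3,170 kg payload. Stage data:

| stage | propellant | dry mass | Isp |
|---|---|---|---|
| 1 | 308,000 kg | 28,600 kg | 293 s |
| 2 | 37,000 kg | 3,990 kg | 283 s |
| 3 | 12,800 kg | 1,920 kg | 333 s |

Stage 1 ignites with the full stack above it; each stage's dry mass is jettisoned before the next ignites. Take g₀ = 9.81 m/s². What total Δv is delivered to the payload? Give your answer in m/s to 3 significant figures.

Ignition mass of stage 1 = 308,000+28,600 + 37,000+3,990 + 12,800+1,920 + 3,170 = 395,480 kg.
Stage 1: m₀ = 395,480 kg, m_f = 395,480 − 308,000 = 87,480 kg; Δv = 293×9.81×ln(4.521) = 2874.3×1.5087 ≈ 4336 m/s.
Stage 2: m₀ = 58,880 kg, m_f = 58,880 − 37,000 = 21,880 kg; Δv = 283×9.81×ln(2.691) = 2776.2×0.9899 ≈ 2748 m/s.
Stage 3: m₀ = 17,890 kg, m_f = 17,890 − 12,800 = 5,090 kg; Δv = 333×9.81×ln(3.515) = 3266.7×1.2570 ≈ 4106 m/s.
Total Δv = 4336 + 2748 + 4106 = 11190 m/s.

Δv ≈ 11200 m/s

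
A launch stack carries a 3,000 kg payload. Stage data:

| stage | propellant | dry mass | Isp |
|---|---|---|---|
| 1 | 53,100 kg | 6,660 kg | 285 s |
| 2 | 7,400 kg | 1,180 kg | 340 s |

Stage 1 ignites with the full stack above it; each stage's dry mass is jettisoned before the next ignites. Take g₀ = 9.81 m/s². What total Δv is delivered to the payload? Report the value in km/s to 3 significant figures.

Ignition mass of stage 1 = 53,100+6,660 + 7,400+1,180 + 3,000 = 71,340 kg.
Stage 1: m₀ = 71,340 kg, m_f = 71,340 − 53,100 = 18,240 kg; Δv = 285×9.81×ln(3.911) = 2795.9×1.3638 ≈ 3813 m/s.
Stage 2: m₀ = 11,580 kg, m_f = 11,580 − 7,400 = 4,180 kg; Δv = 340×9.81×ln(2.77) = 3335.4×1.0190 ≈ 3399 m/s.
Total Δv = 3813 + 3399 = 7212 m/s.

Δv ≈ 7.21 km/s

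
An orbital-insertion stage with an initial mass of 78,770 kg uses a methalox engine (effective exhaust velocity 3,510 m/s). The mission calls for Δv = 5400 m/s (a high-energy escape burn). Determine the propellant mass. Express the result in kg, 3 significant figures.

propellant mass ≈ 61900 kg

Rocket equation: m₀/m_f = exp(Δv / v_e) = exp(5400 / 3510.0) = exp(1.5385) = 4.6574.
m_f = 78,770 / 4.6574 = 16,912.9 kg, so propellant = m₀ − m_f = 78,770 − 16,912.9 = 61,857.1 kg.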